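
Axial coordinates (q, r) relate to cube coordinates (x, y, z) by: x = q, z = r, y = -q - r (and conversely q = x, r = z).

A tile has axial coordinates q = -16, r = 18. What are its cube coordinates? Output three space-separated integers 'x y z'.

x = q = -16
z = r = 18
y = -x - z = -(-16) - (18) = -2

Answer: -16 -2 18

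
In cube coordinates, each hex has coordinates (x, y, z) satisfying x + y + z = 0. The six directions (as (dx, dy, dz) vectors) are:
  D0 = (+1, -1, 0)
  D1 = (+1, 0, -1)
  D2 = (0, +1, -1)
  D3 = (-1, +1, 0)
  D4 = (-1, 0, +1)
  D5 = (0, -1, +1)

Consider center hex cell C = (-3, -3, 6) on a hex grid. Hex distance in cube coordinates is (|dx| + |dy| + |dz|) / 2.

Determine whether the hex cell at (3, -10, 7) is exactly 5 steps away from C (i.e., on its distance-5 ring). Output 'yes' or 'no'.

|px - cx| = |3 - (-3)| = 6
|py - cy| = |-10 - (-3)| = 7
|pz - cz| = |7 - 6| = 1
distance = (6+7+1)/2 = 14/2 = 7
radius = 5; distance != radius -> no

Answer: no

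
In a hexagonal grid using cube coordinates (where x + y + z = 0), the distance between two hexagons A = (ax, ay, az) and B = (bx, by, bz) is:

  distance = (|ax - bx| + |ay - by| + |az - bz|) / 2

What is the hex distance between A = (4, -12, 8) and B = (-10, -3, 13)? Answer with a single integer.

|ax - bx| = |4 - (-10)| = 14
|ay - by| = |-12 - (-3)| = 9
|az - bz| = |8 - 13| = 5
distance = (14 + 9 + 5) / 2 = 28 / 2 = 14

Answer: 14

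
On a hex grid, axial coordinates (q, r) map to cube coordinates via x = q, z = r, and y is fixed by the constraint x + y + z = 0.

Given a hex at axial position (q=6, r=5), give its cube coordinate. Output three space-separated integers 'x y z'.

x = q = 6
z = r = 5
y = -x - z = -(6) - (5) = -11

Answer: 6 -11 5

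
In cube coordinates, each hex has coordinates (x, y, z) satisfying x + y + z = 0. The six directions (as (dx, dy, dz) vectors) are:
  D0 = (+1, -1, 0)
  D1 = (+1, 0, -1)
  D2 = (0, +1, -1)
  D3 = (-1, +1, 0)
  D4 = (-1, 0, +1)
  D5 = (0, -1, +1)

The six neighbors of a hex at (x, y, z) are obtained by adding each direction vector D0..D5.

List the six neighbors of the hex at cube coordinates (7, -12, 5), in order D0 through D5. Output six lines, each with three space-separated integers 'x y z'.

Answer: 8 -13 5
8 -12 4
7 -11 4
6 -11 5
6 -12 6
7 -13 6

Derivation:
Center: (7, -12, 5). Add each direction:
  D0: (7, -12, 5) + (1, -1, 0) = (8, -13, 5)
  D1: (7, -12, 5) + (1, 0, -1) = (8, -12, 4)
  D2: (7, -12, 5) + (0, 1, -1) = (7, -11, 4)
  D3: (7, -12, 5) + (-1, 1, 0) = (6, -11, 5)
  D4: (7, -12, 5) + (-1, 0, 1) = (6, -12, 6)
  D5: (7, -12, 5) + (0, -1, 1) = (7, -13, 6)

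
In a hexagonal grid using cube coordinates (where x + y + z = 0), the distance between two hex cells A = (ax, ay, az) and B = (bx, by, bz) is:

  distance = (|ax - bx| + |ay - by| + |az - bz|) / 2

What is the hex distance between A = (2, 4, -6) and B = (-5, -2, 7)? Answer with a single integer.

Answer: 13

Derivation:
|ax - bx| = |2 - (-5)| = 7
|ay - by| = |4 - (-2)| = 6
|az - bz| = |-6 - 7| = 13
distance = (7 + 6 + 13) / 2 = 26 / 2 = 13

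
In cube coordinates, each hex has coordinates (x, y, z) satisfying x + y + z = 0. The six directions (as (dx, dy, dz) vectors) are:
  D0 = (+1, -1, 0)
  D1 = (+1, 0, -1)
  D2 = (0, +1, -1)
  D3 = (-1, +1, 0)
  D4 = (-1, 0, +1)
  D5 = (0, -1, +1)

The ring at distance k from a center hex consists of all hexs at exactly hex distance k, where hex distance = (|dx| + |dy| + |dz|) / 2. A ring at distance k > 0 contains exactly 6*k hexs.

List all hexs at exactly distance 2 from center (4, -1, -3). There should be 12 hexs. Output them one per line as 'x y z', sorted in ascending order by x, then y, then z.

Walk ring at distance 2 from (4, -1, -3):
Start at center + D4*2 = (2, -1, -1)
  hex 0: (2, -1, -1)
  hex 1: (3, -2, -1)
  hex 2: (4, -3, -1)
  hex 3: (5, -3, -2)
  hex 4: (6, -3, -3)
  hex 5: (6, -2, -4)
  hex 6: (6, -1, -5)
  hex 7: (5, 0, -5)
  hex 8: (4, 1, -5)
  hex 9: (3, 1, -4)
  hex 10: (2, 1, -3)
  hex 11: (2, 0, -2)
Sorted: 12 hexes.

Answer: 2 -1 -1
2 0 -2
2 1 -3
3 -2 -1
3 1 -4
4 -3 -1
4 1 -5
5 -3 -2
5 0 -5
6 -3 -3
6 -2 -4
6 -1 -5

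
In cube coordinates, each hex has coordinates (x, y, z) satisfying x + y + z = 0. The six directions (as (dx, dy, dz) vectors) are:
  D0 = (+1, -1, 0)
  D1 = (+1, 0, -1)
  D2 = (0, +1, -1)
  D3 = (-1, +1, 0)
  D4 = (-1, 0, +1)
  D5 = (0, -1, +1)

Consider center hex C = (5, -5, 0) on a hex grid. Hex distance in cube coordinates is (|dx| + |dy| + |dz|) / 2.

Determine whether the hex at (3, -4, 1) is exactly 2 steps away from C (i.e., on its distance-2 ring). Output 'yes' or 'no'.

Answer: yes

Derivation:
|px - cx| = |3 - 5| = 2
|py - cy| = |-4 - (-5)| = 1
|pz - cz| = |1 - 0| = 1
distance = (2+1+1)/2 = 4/2 = 2
radius = 2; distance == radius -> yes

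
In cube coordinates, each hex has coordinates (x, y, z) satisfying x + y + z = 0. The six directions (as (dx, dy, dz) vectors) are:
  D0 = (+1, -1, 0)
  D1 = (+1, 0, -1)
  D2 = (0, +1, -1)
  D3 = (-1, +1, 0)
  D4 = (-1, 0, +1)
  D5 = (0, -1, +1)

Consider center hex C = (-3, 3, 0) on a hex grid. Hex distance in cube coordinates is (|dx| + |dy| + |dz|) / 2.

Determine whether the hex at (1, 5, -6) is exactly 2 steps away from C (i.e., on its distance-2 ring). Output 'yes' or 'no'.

|px - cx| = |1 - (-3)| = 4
|py - cy| = |5 - 3| = 2
|pz - cz| = |-6 - 0| = 6
distance = (4+2+6)/2 = 12/2 = 6
radius = 2; distance != radius -> no

Answer: no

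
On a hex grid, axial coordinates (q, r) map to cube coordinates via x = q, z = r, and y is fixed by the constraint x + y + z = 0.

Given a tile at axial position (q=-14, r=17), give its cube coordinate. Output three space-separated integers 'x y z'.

x = q = -14
z = r = 17
y = -x - z = -(-14) - (17) = -3

Answer: -14 -3 17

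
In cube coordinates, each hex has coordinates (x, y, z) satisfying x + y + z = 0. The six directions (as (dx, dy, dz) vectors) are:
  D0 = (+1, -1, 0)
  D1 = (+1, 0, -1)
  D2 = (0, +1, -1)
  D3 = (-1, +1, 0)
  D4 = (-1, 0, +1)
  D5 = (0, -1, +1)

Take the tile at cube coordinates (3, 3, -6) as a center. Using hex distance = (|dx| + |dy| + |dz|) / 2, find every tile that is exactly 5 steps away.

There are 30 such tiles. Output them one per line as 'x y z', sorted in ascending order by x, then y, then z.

Answer: -2 3 -1
-2 4 -2
-2 5 -3
-2 6 -4
-2 7 -5
-2 8 -6
-1 2 -1
-1 8 -7
0 1 -1
0 8 -8
1 0 -1
1 8 -9
2 -1 -1
2 8 -10
3 -2 -1
3 8 -11
4 -2 -2
4 7 -11
5 -2 -3
5 6 -11
6 -2 -4
6 5 -11
7 -2 -5
7 4 -11
8 -2 -6
8 -1 -7
8 0 -8
8 1 -9
8 2 -10
8 3 -11

Derivation:
Walk ring at distance 5 from (3, 3, -6):
Start at center + D4*5 = (-2, 3, -1)
  hex 0: (-2, 3, -1)
  hex 1: (-1, 2, -1)
  hex 2: (0, 1, -1)
  hex 3: (1, 0, -1)
  hex 4: (2, -1, -1)
  hex 5: (3, -2, -1)
  hex 6: (4, -2, -2)
  hex 7: (5, -2, -3)
  hex 8: (6, -2, -4)
  hex 9: (7, -2, -5)
  hex 10: (8, -2, -6)
  hex 11: (8, -1, -7)
  hex 12: (8, 0, -8)
  hex 13: (8, 1, -9)
  hex 14: (8, 2, -10)
  hex 15: (8, 3, -11)
  hex 16: (7, 4, -11)
  hex 17: (6, 5, -11)
  hex 18: (5, 6, -11)
  hex 19: (4, 7, -11)
  hex 20: (3, 8, -11)
  hex 21: (2, 8, -10)
  hex 22: (1, 8, -9)
  hex 23: (0, 8, -8)
  hex 24: (-1, 8, -7)
  hex 25: (-2, 8, -6)
  hex 26: (-2, 7, -5)
  hex 27: (-2, 6, -4)
  hex 28: (-2, 5, -3)
  hex 29: (-2, 4, -2)
Sorted: 30 hexes.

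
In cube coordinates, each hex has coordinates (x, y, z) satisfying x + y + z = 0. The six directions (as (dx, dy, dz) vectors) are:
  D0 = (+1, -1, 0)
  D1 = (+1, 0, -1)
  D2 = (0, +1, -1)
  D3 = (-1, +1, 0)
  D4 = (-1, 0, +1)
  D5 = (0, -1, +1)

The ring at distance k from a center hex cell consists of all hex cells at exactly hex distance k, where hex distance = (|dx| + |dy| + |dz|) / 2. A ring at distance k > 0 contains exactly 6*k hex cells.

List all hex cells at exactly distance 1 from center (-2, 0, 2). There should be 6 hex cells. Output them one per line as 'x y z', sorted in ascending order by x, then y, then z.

Walk ring at distance 1 from (-2, 0, 2):
Start at center + D4*1 = (-3, 0, 3)
  hex 0: (-3, 0, 3)
  hex 1: (-2, -1, 3)
  hex 2: (-1, -1, 2)
  hex 3: (-1, 0, 1)
  hex 4: (-2, 1, 1)
  hex 5: (-3, 1, 2)
Sorted: 6 hexes.

Answer: -3 0 3
-3 1 2
-2 -1 3
-2 1 1
-1 -1 2
-1 0 1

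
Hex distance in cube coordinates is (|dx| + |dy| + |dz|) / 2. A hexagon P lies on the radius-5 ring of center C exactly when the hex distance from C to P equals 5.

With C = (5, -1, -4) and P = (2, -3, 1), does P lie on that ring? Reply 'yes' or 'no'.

Answer: yes

Derivation:
|px - cx| = |2 - 5| = 3
|py - cy| = |-3 - (-1)| = 2
|pz - cz| = |1 - (-4)| = 5
distance = (3+2+5)/2 = 10/2 = 5
radius = 5; distance == radius -> yes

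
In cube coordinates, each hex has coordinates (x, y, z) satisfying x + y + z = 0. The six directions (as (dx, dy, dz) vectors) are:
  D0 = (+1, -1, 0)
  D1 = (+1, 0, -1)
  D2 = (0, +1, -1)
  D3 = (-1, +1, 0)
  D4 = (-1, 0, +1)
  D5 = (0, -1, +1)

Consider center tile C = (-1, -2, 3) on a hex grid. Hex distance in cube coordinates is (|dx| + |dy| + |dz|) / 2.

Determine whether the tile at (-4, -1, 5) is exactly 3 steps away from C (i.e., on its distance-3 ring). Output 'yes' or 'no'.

|px - cx| = |-4 - (-1)| = 3
|py - cy| = |-1 - (-2)| = 1
|pz - cz| = |5 - 3| = 2
distance = (3+1+2)/2 = 6/2 = 3
radius = 3; distance == radius -> yes

Answer: yes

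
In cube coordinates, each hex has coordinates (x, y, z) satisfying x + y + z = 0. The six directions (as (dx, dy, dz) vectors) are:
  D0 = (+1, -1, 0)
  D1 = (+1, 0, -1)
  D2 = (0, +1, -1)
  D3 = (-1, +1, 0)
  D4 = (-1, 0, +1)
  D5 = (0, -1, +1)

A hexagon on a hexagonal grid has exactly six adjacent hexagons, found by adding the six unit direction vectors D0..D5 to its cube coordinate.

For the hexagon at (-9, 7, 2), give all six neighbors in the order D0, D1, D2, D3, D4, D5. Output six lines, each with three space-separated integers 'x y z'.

Center: (-9, 7, 2). Add each direction:
  D0: (-9, 7, 2) + (1, -1, 0) = (-8, 6, 2)
  D1: (-9, 7, 2) + (1, 0, -1) = (-8, 7, 1)
  D2: (-9, 7, 2) + (0, 1, -1) = (-9, 8, 1)
  D3: (-9, 7, 2) + (-1, 1, 0) = (-10, 8, 2)
  D4: (-9, 7, 2) + (-1, 0, 1) = (-10, 7, 3)
  D5: (-9, 7, 2) + (0, -1, 1) = (-9, 6, 3)

Answer: -8 6 2
-8 7 1
-9 8 1
-10 8 2
-10 7 3
-9 6 3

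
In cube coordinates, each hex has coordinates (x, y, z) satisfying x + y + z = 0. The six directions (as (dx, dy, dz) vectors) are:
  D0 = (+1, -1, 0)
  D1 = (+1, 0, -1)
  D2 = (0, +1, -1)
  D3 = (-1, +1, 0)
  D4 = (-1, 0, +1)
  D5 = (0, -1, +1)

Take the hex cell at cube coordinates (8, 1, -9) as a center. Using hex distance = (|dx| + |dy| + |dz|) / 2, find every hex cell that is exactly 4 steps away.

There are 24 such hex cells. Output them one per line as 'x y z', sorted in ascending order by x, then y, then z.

Walk ring at distance 4 from (8, 1, -9):
Start at center + D4*4 = (4, 1, -5)
  hex 0: (4, 1, -5)
  hex 1: (5, 0, -5)
  hex 2: (6, -1, -5)
  hex 3: (7, -2, -5)
  hex 4: (8, -3, -5)
  hex 5: (9, -3, -6)
  hex 6: (10, -3, -7)
  hex 7: (11, -3, -8)
  hex 8: (12, -3, -9)
  hex 9: (12, -2, -10)
  hex 10: (12, -1, -11)
  hex 11: (12, 0, -12)
  hex 12: (12, 1, -13)
  hex 13: (11, 2, -13)
  hex 14: (10, 3, -13)
  hex 15: (9, 4, -13)
  hex 16: (8, 5, -13)
  hex 17: (7, 5, -12)
  hex 18: (6, 5, -11)
  hex 19: (5, 5, -10)
  hex 20: (4, 5, -9)
  hex 21: (4, 4, -8)
  hex 22: (4, 3, -7)
  hex 23: (4, 2, -6)
Sorted: 24 hexes.

Answer: 4 1 -5
4 2 -6
4 3 -7
4 4 -8
4 5 -9
5 0 -5
5 5 -10
6 -1 -5
6 5 -11
7 -2 -5
7 5 -12
8 -3 -5
8 5 -13
9 -3 -6
9 4 -13
10 -3 -7
10 3 -13
11 -3 -8
11 2 -13
12 -3 -9
12 -2 -10
12 -1 -11
12 0 -12
12 1 -13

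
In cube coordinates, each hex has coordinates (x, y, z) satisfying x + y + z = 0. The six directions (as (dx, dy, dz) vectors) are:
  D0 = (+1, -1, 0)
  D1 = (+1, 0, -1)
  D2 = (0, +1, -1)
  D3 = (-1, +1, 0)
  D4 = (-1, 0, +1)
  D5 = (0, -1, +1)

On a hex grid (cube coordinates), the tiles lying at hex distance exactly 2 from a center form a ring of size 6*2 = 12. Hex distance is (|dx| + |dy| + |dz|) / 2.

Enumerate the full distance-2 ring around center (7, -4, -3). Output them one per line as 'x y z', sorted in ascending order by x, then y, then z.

Answer: 5 -4 -1
5 -3 -2
5 -2 -3
6 -5 -1
6 -2 -4
7 -6 -1
7 -2 -5
8 -6 -2
8 -3 -5
9 -6 -3
9 -5 -4
9 -4 -5

Derivation:
Walk ring at distance 2 from (7, -4, -3):
Start at center + D4*2 = (5, -4, -1)
  hex 0: (5, -4, -1)
  hex 1: (6, -5, -1)
  hex 2: (7, -6, -1)
  hex 3: (8, -6, -2)
  hex 4: (9, -6, -3)
  hex 5: (9, -5, -4)
  hex 6: (9, -4, -5)
  hex 7: (8, -3, -5)
  hex 8: (7, -2, -5)
  hex 9: (6, -2, -4)
  hex 10: (5, -2, -3)
  hex 11: (5, -3, -2)
Sorted: 12 hexes.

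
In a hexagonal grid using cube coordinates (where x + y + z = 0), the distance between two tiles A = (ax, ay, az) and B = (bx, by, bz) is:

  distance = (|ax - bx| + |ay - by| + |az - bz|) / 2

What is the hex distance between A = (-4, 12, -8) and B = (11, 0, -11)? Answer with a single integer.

Answer: 15

Derivation:
|ax - bx| = |-4 - 11| = 15
|ay - by| = |12 - 0| = 12
|az - bz| = |-8 - (-11)| = 3
distance = (15 + 12 + 3) / 2 = 30 / 2 = 15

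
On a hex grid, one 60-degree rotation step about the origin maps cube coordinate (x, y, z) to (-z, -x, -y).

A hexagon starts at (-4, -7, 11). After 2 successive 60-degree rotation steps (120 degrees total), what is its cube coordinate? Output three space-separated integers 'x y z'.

Answer: -7 11 -4

Derivation:
Start: (-4, -7, 11)
Step 1: (-4, -7, 11) -> (-(11), -(-4), -(-7)) = (-11, 4, 7)
Step 2: (-11, 4, 7) -> (-(7), -(-11), -(4)) = (-7, 11, -4)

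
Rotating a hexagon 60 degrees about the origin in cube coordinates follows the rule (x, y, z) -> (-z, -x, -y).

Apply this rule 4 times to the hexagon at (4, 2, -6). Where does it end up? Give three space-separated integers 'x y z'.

Start: (4, 2, -6)
Step 1: (4, 2, -6) -> (-(-6), -(4), -(2)) = (6, -4, -2)
Step 2: (6, -4, -2) -> (-(-2), -(6), -(-4)) = (2, -6, 4)
Step 3: (2, -6, 4) -> (-(4), -(2), -(-6)) = (-4, -2, 6)
Step 4: (-4, -2, 6) -> (-(6), -(-4), -(-2)) = (-6, 4, 2)

Answer: -6 4 2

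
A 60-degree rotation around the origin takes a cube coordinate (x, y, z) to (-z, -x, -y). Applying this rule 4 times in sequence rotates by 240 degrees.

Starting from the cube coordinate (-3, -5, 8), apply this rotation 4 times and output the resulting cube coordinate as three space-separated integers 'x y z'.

Answer: 8 -3 -5

Derivation:
Start: (-3, -5, 8)
Step 1: (-3, -5, 8) -> (-(8), -(-3), -(-5)) = (-8, 3, 5)
Step 2: (-8, 3, 5) -> (-(5), -(-8), -(3)) = (-5, 8, -3)
Step 3: (-5, 8, -3) -> (-(-3), -(-5), -(8)) = (3, 5, -8)
Step 4: (3, 5, -8) -> (-(-8), -(3), -(5)) = (8, -3, -5)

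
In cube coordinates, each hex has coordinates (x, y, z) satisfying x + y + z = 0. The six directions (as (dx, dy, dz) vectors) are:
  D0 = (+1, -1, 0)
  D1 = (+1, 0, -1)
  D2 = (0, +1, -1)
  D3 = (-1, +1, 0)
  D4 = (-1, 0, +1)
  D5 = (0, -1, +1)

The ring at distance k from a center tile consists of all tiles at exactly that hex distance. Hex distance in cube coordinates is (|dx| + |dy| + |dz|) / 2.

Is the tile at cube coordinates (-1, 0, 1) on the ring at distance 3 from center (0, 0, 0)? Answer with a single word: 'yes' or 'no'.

Answer: no

Derivation:
|px - cx| = |-1 - 0| = 1
|py - cy| = |0 - 0| = 0
|pz - cz| = |1 - 0| = 1
distance = (1+0+1)/2 = 2/2 = 1
radius = 3; distance != radius -> no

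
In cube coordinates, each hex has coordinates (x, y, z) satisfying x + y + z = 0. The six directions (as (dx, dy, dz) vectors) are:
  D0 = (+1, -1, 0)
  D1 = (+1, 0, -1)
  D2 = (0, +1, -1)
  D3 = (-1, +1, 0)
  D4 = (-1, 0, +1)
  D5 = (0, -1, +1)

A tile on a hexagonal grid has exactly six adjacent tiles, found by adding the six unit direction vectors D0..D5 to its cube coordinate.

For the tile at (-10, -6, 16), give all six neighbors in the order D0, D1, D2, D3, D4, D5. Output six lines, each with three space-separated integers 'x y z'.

Answer: -9 -7 16
-9 -6 15
-10 -5 15
-11 -5 16
-11 -6 17
-10 -7 17

Derivation:
Center: (-10, -6, 16). Add each direction:
  D0: (-10, -6, 16) + (1, -1, 0) = (-9, -7, 16)
  D1: (-10, -6, 16) + (1, 0, -1) = (-9, -6, 15)
  D2: (-10, -6, 16) + (0, 1, -1) = (-10, -5, 15)
  D3: (-10, -6, 16) + (-1, 1, 0) = (-11, -5, 16)
  D4: (-10, -6, 16) + (-1, 0, 1) = (-11, -6, 17)
  D5: (-10, -6, 16) + (0, -1, 1) = (-10, -7, 17)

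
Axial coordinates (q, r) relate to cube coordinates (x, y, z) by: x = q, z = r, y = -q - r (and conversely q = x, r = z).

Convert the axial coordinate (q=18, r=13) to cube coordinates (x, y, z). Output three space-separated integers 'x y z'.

x = q = 18
z = r = 13
y = -x - z = -(18) - (13) = -31

Answer: 18 -31 13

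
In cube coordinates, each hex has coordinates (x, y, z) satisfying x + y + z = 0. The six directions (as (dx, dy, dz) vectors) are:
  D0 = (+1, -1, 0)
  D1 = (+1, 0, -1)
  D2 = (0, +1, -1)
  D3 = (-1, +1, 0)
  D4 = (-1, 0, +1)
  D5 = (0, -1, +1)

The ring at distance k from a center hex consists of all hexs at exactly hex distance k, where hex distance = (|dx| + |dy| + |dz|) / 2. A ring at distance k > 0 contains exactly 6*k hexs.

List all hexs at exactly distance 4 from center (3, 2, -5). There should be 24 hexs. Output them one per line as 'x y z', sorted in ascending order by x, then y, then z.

Walk ring at distance 4 from (3, 2, -5):
Start at center + D4*4 = (-1, 2, -1)
  hex 0: (-1, 2, -1)
  hex 1: (0, 1, -1)
  hex 2: (1, 0, -1)
  hex 3: (2, -1, -1)
  hex 4: (3, -2, -1)
  hex 5: (4, -2, -2)
  hex 6: (5, -2, -3)
  hex 7: (6, -2, -4)
  hex 8: (7, -2, -5)
  hex 9: (7, -1, -6)
  hex 10: (7, 0, -7)
  hex 11: (7, 1, -8)
  hex 12: (7, 2, -9)
  hex 13: (6, 3, -9)
  hex 14: (5, 4, -9)
  hex 15: (4, 5, -9)
  hex 16: (3, 6, -9)
  hex 17: (2, 6, -8)
  hex 18: (1, 6, -7)
  hex 19: (0, 6, -6)
  hex 20: (-1, 6, -5)
  hex 21: (-1, 5, -4)
  hex 22: (-1, 4, -3)
  hex 23: (-1, 3, -2)
Sorted: 24 hexes.

Answer: -1 2 -1
-1 3 -2
-1 4 -3
-1 5 -4
-1 6 -5
0 1 -1
0 6 -6
1 0 -1
1 6 -7
2 -1 -1
2 6 -8
3 -2 -1
3 6 -9
4 -2 -2
4 5 -9
5 -2 -3
5 4 -9
6 -2 -4
6 3 -9
7 -2 -5
7 -1 -6
7 0 -7
7 1 -8
7 2 -9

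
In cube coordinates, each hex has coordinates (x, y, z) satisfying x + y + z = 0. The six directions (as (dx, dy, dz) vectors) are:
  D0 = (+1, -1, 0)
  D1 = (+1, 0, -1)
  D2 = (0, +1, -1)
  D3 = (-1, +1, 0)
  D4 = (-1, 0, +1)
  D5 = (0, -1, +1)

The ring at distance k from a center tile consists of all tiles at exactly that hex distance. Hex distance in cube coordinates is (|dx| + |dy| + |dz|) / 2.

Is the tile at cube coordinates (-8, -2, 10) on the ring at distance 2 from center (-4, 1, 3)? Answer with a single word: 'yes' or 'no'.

Answer: no

Derivation:
|px - cx| = |-8 - (-4)| = 4
|py - cy| = |-2 - 1| = 3
|pz - cz| = |10 - 3| = 7
distance = (4+3+7)/2 = 14/2 = 7
radius = 2; distance != radius -> no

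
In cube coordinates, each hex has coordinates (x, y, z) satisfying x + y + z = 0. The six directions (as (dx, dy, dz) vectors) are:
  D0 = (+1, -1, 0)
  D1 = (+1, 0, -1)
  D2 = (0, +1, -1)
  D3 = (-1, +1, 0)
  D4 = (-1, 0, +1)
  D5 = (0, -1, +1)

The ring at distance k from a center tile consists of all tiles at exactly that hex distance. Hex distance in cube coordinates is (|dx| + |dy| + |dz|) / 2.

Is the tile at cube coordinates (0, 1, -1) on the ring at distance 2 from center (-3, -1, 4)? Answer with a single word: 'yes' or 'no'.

|px - cx| = |0 - (-3)| = 3
|py - cy| = |1 - (-1)| = 2
|pz - cz| = |-1 - 4| = 5
distance = (3+2+5)/2 = 10/2 = 5
radius = 2; distance != radius -> no

Answer: no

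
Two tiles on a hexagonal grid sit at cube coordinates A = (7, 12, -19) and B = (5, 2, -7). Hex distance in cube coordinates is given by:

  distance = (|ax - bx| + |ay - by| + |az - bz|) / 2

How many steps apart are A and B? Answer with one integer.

Answer: 12

Derivation:
|ax - bx| = |7 - 5| = 2
|ay - by| = |12 - 2| = 10
|az - bz| = |-19 - (-7)| = 12
distance = (2 + 10 + 12) / 2 = 24 / 2 = 12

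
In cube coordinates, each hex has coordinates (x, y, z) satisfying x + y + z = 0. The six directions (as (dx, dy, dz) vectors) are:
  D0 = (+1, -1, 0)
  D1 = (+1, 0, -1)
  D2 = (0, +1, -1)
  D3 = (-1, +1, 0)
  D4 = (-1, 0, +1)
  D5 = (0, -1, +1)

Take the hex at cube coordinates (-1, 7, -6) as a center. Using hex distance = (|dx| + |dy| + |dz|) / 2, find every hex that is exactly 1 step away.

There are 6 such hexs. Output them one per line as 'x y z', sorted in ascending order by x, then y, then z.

Answer: -2 7 -5
-2 8 -6
-1 6 -5
-1 8 -7
0 6 -6
0 7 -7

Derivation:
Walk ring at distance 1 from (-1, 7, -6):
Start at center + D4*1 = (-2, 7, -5)
  hex 0: (-2, 7, -5)
  hex 1: (-1, 6, -5)
  hex 2: (0, 6, -6)
  hex 3: (0, 7, -7)
  hex 4: (-1, 8, -7)
  hex 5: (-2, 8, -6)
Sorted: 6 hexes.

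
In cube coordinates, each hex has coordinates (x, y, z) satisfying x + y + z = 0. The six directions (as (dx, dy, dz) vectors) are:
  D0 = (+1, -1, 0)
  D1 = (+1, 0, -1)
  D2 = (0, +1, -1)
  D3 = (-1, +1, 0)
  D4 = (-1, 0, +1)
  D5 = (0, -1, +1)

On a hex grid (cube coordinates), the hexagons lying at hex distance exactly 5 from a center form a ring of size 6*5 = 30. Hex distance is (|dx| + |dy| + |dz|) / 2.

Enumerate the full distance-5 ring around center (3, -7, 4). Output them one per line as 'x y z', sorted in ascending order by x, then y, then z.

Answer: -2 -7 9
-2 -6 8
-2 -5 7
-2 -4 6
-2 -3 5
-2 -2 4
-1 -8 9
-1 -2 3
0 -9 9
0 -2 2
1 -10 9
1 -2 1
2 -11 9
2 -2 0
3 -12 9
3 -2 -1
4 -12 8
4 -3 -1
5 -12 7
5 -4 -1
6 -12 6
6 -5 -1
7 -12 5
7 -6 -1
8 -12 4
8 -11 3
8 -10 2
8 -9 1
8 -8 0
8 -7 -1

Derivation:
Walk ring at distance 5 from (3, -7, 4):
Start at center + D4*5 = (-2, -7, 9)
  hex 0: (-2, -7, 9)
  hex 1: (-1, -8, 9)
  hex 2: (0, -9, 9)
  hex 3: (1, -10, 9)
  hex 4: (2, -11, 9)
  hex 5: (3, -12, 9)
  hex 6: (4, -12, 8)
  hex 7: (5, -12, 7)
  hex 8: (6, -12, 6)
  hex 9: (7, -12, 5)
  hex 10: (8, -12, 4)
  hex 11: (8, -11, 3)
  hex 12: (8, -10, 2)
  hex 13: (8, -9, 1)
  hex 14: (8, -8, 0)
  hex 15: (8, -7, -1)
  hex 16: (7, -6, -1)
  hex 17: (6, -5, -1)
  hex 18: (5, -4, -1)
  hex 19: (4, -3, -1)
  hex 20: (3, -2, -1)
  hex 21: (2, -2, 0)
  hex 22: (1, -2, 1)
  hex 23: (0, -2, 2)
  hex 24: (-1, -2, 3)
  hex 25: (-2, -2, 4)
  hex 26: (-2, -3, 5)
  hex 27: (-2, -4, 6)
  hex 28: (-2, -5, 7)
  hex 29: (-2, -6, 8)
Sorted: 30 hexes.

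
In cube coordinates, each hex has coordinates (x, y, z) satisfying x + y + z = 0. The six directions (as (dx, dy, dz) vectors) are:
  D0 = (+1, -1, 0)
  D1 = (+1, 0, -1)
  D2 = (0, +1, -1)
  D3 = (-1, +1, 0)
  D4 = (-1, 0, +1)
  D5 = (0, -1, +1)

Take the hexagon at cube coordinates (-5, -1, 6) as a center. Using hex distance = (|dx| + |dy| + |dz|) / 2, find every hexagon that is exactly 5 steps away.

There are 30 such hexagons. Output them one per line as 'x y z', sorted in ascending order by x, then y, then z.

Answer: -10 -1 11
-10 0 10
-10 1 9
-10 2 8
-10 3 7
-10 4 6
-9 -2 11
-9 4 5
-8 -3 11
-8 4 4
-7 -4 11
-7 4 3
-6 -5 11
-6 4 2
-5 -6 11
-5 4 1
-4 -6 10
-4 3 1
-3 -6 9
-3 2 1
-2 -6 8
-2 1 1
-1 -6 7
-1 0 1
0 -6 6
0 -5 5
0 -4 4
0 -3 3
0 -2 2
0 -1 1

Derivation:
Walk ring at distance 5 from (-5, -1, 6):
Start at center + D4*5 = (-10, -1, 11)
  hex 0: (-10, -1, 11)
  hex 1: (-9, -2, 11)
  hex 2: (-8, -3, 11)
  hex 3: (-7, -4, 11)
  hex 4: (-6, -5, 11)
  hex 5: (-5, -6, 11)
  hex 6: (-4, -6, 10)
  hex 7: (-3, -6, 9)
  hex 8: (-2, -6, 8)
  hex 9: (-1, -6, 7)
  hex 10: (0, -6, 6)
  hex 11: (0, -5, 5)
  hex 12: (0, -4, 4)
  hex 13: (0, -3, 3)
  hex 14: (0, -2, 2)
  hex 15: (0, -1, 1)
  hex 16: (-1, 0, 1)
  hex 17: (-2, 1, 1)
  hex 18: (-3, 2, 1)
  hex 19: (-4, 3, 1)
  hex 20: (-5, 4, 1)
  hex 21: (-6, 4, 2)
  hex 22: (-7, 4, 3)
  hex 23: (-8, 4, 4)
  hex 24: (-9, 4, 5)
  hex 25: (-10, 4, 6)
  hex 26: (-10, 3, 7)
  hex 27: (-10, 2, 8)
  hex 28: (-10, 1, 9)
  hex 29: (-10, 0, 10)
Sorted: 30 hexes.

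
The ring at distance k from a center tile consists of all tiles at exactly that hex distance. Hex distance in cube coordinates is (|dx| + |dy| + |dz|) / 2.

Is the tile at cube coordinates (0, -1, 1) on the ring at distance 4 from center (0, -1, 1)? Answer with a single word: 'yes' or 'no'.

Answer: no

Derivation:
|px - cx| = |0 - 0| = 0
|py - cy| = |-1 - (-1)| = 0
|pz - cz| = |1 - 1| = 0
distance = (0+0+0)/2 = 0/2 = 0
radius = 4; distance != radius -> no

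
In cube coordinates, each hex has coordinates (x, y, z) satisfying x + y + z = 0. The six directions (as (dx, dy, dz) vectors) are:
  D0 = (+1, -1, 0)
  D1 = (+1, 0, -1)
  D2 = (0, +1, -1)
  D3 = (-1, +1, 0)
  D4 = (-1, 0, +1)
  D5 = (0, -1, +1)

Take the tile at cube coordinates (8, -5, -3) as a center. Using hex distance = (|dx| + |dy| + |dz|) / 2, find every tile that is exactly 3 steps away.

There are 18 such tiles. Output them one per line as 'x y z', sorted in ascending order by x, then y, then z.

Answer: 5 -5 0
5 -4 -1
5 -3 -2
5 -2 -3
6 -6 0
6 -2 -4
7 -7 0
7 -2 -5
8 -8 0
8 -2 -6
9 -8 -1
9 -3 -6
10 -8 -2
10 -4 -6
11 -8 -3
11 -7 -4
11 -6 -5
11 -5 -6

Derivation:
Walk ring at distance 3 from (8, -5, -3):
Start at center + D4*3 = (5, -5, 0)
  hex 0: (5, -5, 0)
  hex 1: (6, -6, 0)
  hex 2: (7, -7, 0)
  hex 3: (8, -8, 0)
  hex 4: (9, -8, -1)
  hex 5: (10, -8, -2)
  hex 6: (11, -8, -3)
  hex 7: (11, -7, -4)
  hex 8: (11, -6, -5)
  hex 9: (11, -5, -6)
  hex 10: (10, -4, -6)
  hex 11: (9, -3, -6)
  hex 12: (8, -2, -6)
  hex 13: (7, -2, -5)
  hex 14: (6, -2, -4)
  hex 15: (5, -2, -3)
  hex 16: (5, -3, -2)
  hex 17: (5, -4, -1)
Sorted: 18 hexes.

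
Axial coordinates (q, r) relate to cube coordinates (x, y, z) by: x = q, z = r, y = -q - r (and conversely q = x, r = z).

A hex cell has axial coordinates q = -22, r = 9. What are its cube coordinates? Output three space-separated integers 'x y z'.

x = q = -22
z = r = 9
y = -x - z = -(-22) - (9) = 13

Answer: -22 13 9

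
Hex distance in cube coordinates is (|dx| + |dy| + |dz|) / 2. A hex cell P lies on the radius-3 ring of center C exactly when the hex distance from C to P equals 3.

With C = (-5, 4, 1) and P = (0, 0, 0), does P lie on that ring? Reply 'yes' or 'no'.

|px - cx| = |0 - (-5)| = 5
|py - cy| = |0 - 4| = 4
|pz - cz| = |0 - 1| = 1
distance = (5+4+1)/2 = 10/2 = 5
radius = 3; distance != radius -> no

Answer: no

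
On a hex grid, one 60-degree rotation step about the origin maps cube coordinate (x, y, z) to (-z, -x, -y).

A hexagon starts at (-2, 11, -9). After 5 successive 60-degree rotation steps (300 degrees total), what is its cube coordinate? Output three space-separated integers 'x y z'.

Answer: -11 9 2

Derivation:
Start: (-2, 11, -9)
Step 1: (-2, 11, -9) -> (-(-9), -(-2), -(11)) = (9, 2, -11)
Step 2: (9, 2, -11) -> (-(-11), -(9), -(2)) = (11, -9, -2)
Step 3: (11, -9, -2) -> (-(-2), -(11), -(-9)) = (2, -11, 9)
Step 4: (2, -11, 9) -> (-(9), -(2), -(-11)) = (-9, -2, 11)
Step 5: (-9, -2, 11) -> (-(11), -(-9), -(-2)) = (-11, 9, 2)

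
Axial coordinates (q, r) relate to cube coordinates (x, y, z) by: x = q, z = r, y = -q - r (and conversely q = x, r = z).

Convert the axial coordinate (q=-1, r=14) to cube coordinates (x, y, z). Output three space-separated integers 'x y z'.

Answer: -1 -13 14

Derivation:
x = q = -1
z = r = 14
y = -x - z = -(-1) - (14) = -13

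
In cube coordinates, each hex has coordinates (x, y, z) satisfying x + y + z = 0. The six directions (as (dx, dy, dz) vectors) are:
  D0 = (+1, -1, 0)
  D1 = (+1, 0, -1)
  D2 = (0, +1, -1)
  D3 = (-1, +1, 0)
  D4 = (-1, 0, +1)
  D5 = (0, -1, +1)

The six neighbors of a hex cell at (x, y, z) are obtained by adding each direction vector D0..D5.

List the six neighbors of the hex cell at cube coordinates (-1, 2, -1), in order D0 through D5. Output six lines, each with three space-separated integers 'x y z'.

Center: (-1, 2, -1). Add each direction:
  D0: (-1, 2, -1) + (1, -1, 0) = (0, 1, -1)
  D1: (-1, 2, -1) + (1, 0, -1) = (0, 2, -2)
  D2: (-1, 2, -1) + (0, 1, -1) = (-1, 3, -2)
  D3: (-1, 2, -1) + (-1, 1, 0) = (-2, 3, -1)
  D4: (-1, 2, -1) + (-1, 0, 1) = (-2, 2, 0)
  D5: (-1, 2, -1) + (0, -1, 1) = (-1, 1, 0)

Answer: 0 1 -1
0 2 -2
-1 3 -2
-2 3 -1
-2 2 0
-1 1 0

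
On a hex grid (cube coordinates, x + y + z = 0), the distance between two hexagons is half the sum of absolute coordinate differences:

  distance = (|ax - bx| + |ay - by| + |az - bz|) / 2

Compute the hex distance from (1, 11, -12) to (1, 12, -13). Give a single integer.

Answer: 1

Derivation:
|ax - bx| = |1 - 1| = 0
|ay - by| = |11 - 12| = 1
|az - bz| = |-12 - (-13)| = 1
distance = (0 + 1 + 1) / 2 = 2 / 2 = 1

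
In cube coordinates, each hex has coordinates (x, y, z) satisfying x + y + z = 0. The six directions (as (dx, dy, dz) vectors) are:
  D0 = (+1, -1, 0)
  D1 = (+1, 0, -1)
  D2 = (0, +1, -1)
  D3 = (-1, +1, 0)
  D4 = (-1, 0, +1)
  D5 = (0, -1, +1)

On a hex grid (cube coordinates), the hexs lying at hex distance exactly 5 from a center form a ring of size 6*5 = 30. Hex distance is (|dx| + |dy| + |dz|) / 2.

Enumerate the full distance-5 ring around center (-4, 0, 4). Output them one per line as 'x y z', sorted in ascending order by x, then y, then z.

Walk ring at distance 5 from (-4, 0, 4):
Start at center + D4*5 = (-9, 0, 9)
  hex 0: (-9, 0, 9)
  hex 1: (-8, -1, 9)
  hex 2: (-7, -2, 9)
  hex 3: (-6, -3, 9)
  hex 4: (-5, -4, 9)
  hex 5: (-4, -5, 9)
  hex 6: (-3, -5, 8)
  hex 7: (-2, -5, 7)
  hex 8: (-1, -5, 6)
  hex 9: (0, -5, 5)
  hex 10: (1, -5, 4)
  hex 11: (1, -4, 3)
  hex 12: (1, -3, 2)
  hex 13: (1, -2, 1)
  hex 14: (1, -1, 0)
  hex 15: (1, 0, -1)
  hex 16: (0, 1, -1)
  hex 17: (-1, 2, -1)
  hex 18: (-2, 3, -1)
  hex 19: (-3, 4, -1)
  hex 20: (-4, 5, -1)
  hex 21: (-5, 5, 0)
  hex 22: (-6, 5, 1)
  hex 23: (-7, 5, 2)
  hex 24: (-8, 5, 3)
  hex 25: (-9, 5, 4)
  hex 26: (-9, 4, 5)
  hex 27: (-9, 3, 6)
  hex 28: (-9, 2, 7)
  hex 29: (-9, 1, 8)
Sorted: 30 hexes.

Answer: -9 0 9
-9 1 8
-9 2 7
-9 3 6
-9 4 5
-9 5 4
-8 -1 9
-8 5 3
-7 -2 9
-7 5 2
-6 -3 9
-6 5 1
-5 -4 9
-5 5 0
-4 -5 9
-4 5 -1
-3 -5 8
-3 4 -1
-2 -5 7
-2 3 -1
-1 -5 6
-1 2 -1
0 -5 5
0 1 -1
1 -5 4
1 -4 3
1 -3 2
1 -2 1
1 -1 0
1 0 -1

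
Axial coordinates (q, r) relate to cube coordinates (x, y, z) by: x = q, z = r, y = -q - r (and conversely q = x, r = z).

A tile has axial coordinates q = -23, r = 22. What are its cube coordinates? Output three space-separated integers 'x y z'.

Answer: -23 1 22

Derivation:
x = q = -23
z = r = 22
y = -x - z = -(-23) - (22) = 1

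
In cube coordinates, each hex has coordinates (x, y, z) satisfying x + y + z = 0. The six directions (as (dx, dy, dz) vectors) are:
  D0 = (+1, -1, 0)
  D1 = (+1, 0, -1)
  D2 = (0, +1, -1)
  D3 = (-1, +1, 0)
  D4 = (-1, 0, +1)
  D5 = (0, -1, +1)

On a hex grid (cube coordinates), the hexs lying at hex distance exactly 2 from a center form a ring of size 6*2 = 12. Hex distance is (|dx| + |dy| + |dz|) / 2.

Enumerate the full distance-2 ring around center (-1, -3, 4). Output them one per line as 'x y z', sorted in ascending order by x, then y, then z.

Walk ring at distance 2 from (-1, -3, 4):
Start at center + D4*2 = (-3, -3, 6)
  hex 0: (-3, -3, 6)
  hex 1: (-2, -4, 6)
  hex 2: (-1, -5, 6)
  hex 3: (0, -5, 5)
  hex 4: (1, -5, 4)
  hex 5: (1, -4, 3)
  hex 6: (1, -3, 2)
  hex 7: (0, -2, 2)
  hex 8: (-1, -1, 2)
  hex 9: (-2, -1, 3)
  hex 10: (-3, -1, 4)
  hex 11: (-3, -2, 5)
Sorted: 12 hexes.

Answer: -3 -3 6
-3 -2 5
-3 -1 4
-2 -4 6
-2 -1 3
-1 -5 6
-1 -1 2
0 -5 5
0 -2 2
1 -5 4
1 -4 3
1 -3 2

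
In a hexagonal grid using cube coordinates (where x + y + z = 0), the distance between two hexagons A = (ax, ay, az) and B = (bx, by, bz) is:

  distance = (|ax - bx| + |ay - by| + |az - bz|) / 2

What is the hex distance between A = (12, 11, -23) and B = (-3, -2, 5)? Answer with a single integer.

|ax - bx| = |12 - (-3)| = 15
|ay - by| = |11 - (-2)| = 13
|az - bz| = |-23 - 5| = 28
distance = (15 + 13 + 28) / 2 = 56 / 2 = 28

Answer: 28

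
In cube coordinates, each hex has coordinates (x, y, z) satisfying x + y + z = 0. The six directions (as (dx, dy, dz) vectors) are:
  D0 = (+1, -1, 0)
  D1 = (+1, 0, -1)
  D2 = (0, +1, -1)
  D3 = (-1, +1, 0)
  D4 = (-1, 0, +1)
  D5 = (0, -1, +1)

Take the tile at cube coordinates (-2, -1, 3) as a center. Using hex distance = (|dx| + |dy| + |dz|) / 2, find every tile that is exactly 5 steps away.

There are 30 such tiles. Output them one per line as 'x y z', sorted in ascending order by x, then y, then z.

Walk ring at distance 5 from (-2, -1, 3):
Start at center + D4*5 = (-7, -1, 8)
  hex 0: (-7, -1, 8)
  hex 1: (-6, -2, 8)
  hex 2: (-5, -3, 8)
  hex 3: (-4, -4, 8)
  hex 4: (-3, -5, 8)
  hex 5: (-2, -6, 8)
  hex 6: (-1, -6, 7)
  hex 7: (0, -6, 6)
  hex 8: (1, -6, 5)
  hex 9: (2, -6, 4)
  hex 10: (3, -6, 3)
  hex 11: (3, -5, 2)
  hex 12: (3, -4, 1)
  hex 13: (3, -3, 0)
  hex 14: (3, -2, -1)
  hex 15: (3, -1, -2)
  hex 16: (2, 0, -2)
  hex 17: (1, 1, -2)
  hex 18: (0, 2, -2)
  hex 19: (-1, 3, -2)
  hex 20: (-2, 4, -2)
  hex 21: (-3, 4, -1)
  hex 22: (-4, 4, 0)
  hex 23: (-5, 4, 1)
  hex 24: (-6, 4, 2)
  hex 25: (-7, 4, 3)
  hex 26: (-7, 3, 4)
  hex 27: (-7, 2, 5)
  hex 28: (-7, 1, 6)
  hex 29: (-7, 0, 7)
Sorted: 30 hexes.

Answer: -7 -1 8
-7 0 7
-7 1 6
-7 2 5
-7 3 4
-7 4 3
-6 -2 8
-6 4 2
-5 -3 8
-5 4 1
-4 -4 8
-4 4 0
-3 -5 8
-3 4 -1
-2 -6 8
-2 4 -2
-1 -6 7
-1 3 -2
0 -6 6
0 2 -2
1 -6 5
1 1 -2
2 -6 4
2 0 -2
3 -6 3
3 -5 2
3 -4 1
3 -3 0
3 -2 -1
3 -1 -2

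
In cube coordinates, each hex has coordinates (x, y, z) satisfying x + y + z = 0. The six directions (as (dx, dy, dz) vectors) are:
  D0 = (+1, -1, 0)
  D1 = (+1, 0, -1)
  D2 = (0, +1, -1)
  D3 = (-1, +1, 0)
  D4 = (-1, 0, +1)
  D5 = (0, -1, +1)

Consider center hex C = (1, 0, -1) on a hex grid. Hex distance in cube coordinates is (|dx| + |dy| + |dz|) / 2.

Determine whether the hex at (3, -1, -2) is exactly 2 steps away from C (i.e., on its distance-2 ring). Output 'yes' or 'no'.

|px - cx| = |3 - 1| = 2
|py - cy| = |-1 - 0| = 1
|pz - cz| = |-2 - (-1)| = 1
distance = (2+1+1)/2 = 4/2 = 2
radius = 2; distance == radius -> yes

Answer: yes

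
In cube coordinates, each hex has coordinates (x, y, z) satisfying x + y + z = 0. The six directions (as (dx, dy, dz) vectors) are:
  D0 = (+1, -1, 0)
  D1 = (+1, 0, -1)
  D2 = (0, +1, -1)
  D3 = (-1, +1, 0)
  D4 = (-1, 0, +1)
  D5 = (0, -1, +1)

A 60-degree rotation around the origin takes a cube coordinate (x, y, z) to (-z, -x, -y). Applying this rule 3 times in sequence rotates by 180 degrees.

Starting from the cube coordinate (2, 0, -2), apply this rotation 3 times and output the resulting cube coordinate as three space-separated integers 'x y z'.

Start: (2, 0, -2)
Step 1: (2, 0, -2) -> (-(-2), -(2), -(0)) = (2, -2, 0)
Step 2: (2, -2, 0) -> (-(0), -(2), -(-2)) = (0, -2, 2)
Step 3: (0, -2, 2) -> (-(2), -(0), -(-2)) = (-2, 0, 2)

Answer: -2 0 2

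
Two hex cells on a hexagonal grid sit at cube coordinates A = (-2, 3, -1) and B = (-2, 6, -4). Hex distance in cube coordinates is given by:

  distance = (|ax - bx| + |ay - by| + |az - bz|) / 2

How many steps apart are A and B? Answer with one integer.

Answer: 3

Derivation:
|ax - bx| = |-2 - (-2)| = 0
|ay - by| = |3 - 6| = 3
|az - bz| = |-1 - (-4)| = 3
distance = (0 + 3 + 3) / 2 = 6 / 2 = 3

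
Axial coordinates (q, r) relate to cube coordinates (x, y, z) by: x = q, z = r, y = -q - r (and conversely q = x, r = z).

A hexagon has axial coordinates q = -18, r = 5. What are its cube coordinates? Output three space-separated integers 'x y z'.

Answer: -18 13 5

Derivation:
x = q = -18
z = r = 5
y = -x - z = -(-18) - (5) = 13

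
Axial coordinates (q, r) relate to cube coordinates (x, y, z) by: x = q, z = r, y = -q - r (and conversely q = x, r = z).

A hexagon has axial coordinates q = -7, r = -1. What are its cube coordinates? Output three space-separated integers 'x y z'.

Answer: -7 8 -1

Derivation:
x = q = -7
z = r = -1
y = -x - z = -(-7) - (-1) = 8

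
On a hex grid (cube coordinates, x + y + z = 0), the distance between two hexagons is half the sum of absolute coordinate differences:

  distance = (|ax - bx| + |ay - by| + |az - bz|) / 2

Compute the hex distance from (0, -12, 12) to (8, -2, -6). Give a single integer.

|ax - bx| = |0 - 8| = 8
|ay - by| = |-12 - (-2)| = 10
|az - bz| = |12 - (-6)| = 18
distance = (8 + 10 + 18) / 2 = 36 / 2 = 18

Answer: 18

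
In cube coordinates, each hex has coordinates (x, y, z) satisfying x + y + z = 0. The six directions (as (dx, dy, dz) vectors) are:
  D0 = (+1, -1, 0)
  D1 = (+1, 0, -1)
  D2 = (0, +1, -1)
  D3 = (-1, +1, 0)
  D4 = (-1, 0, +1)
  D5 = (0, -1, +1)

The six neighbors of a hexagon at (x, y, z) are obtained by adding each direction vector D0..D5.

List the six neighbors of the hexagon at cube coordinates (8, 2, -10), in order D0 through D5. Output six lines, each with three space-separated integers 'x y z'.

Answer: 9 1 -10
9 2 -11
8 3 -11
7 3 -10
7 2 -9
8 1 -9

Derivation:
Center: (8, 2, -10). Add each direction:
  D0: (8, 2, -10) + (1, -1, 0) = (9, 1, -10)
  D1: (8, 2, -10) + (1, 0, -1) = (9, 2, -11)
  D2: (8, 2, -10) + (0, 1, -1) = (8, 3, -11)
  D3: (8, 2, -10) + (-1, 1, 0) = (7, 3, -10)
  D4: (8, 2, -10) + (-1, 0, 1) = (7, 2, -9)
  D5: (8, 2, -10) + (0, -1, 1) = (8, 1, -9)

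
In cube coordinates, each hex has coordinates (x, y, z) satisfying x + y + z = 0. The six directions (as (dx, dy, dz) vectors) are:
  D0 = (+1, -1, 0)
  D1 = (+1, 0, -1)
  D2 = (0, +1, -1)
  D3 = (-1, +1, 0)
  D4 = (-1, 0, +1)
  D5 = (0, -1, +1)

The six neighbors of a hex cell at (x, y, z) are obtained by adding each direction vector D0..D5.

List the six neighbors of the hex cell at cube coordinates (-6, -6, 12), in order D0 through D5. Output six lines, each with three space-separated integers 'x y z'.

Center: (-6, -6, 12). Add each direction:
  D0: (-6, -6, 12) + (1, -1, 0) = (-5, -7, 12)
  D1: (-6, -6, 12) + (1, 0, -1) = (-5, -6, 11)
  D2: (-6, -6, 12) + (0, 1, -1) = (-6, -5, 11)
  D3: (-6, -6, 12) + (-1, 1, 0) = (-7, -5, 12)
  D4: (-6, -6, 12) + (-1, 0, 1) = (-7, -6, 13)
  D5: (-6, -6, 12) + (0, -1, 1) = (-6, -7, 13)

Answer: -5 -7 12
-5 -6 11
-6 -5 11
-7 -5 12
-7 -6 13
-6 -7 13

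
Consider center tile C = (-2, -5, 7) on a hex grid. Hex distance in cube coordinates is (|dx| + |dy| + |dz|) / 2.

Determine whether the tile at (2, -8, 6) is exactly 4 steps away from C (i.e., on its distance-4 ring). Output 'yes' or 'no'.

|px - cx| = |2 - (-2)| = 4
|py - cy| = |-8 - (-5)| = 3
|pz - cz| = |6 - 7| = 1
distance = (4+3+1)/2 = 8/2 = 4
radius = 4; distance == radius -> yes

Answer: yes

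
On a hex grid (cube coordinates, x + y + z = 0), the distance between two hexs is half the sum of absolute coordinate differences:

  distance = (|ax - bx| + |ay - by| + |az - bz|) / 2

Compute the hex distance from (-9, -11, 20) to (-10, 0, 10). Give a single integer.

|ax - bx| = |-9 - (-10)| = 1
|ay - by| = |-11 - 0| = 11
|az - bz| = |20 - 10| = 10
distance = (1 + 11 + 10) / 2 = 22 / 2 = 11

Answer: 11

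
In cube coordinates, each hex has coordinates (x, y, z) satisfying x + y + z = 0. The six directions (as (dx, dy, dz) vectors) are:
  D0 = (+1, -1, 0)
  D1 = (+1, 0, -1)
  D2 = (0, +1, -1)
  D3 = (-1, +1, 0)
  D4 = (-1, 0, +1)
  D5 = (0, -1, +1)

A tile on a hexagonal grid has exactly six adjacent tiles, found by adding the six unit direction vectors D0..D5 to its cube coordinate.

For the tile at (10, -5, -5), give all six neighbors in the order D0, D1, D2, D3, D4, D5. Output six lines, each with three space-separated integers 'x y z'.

Center: (10, -5, -5). Add each direction:
  D0: (10, -5, -5) + (1, -1, 0) = (11, -6, -5)
  D1: (10, -5, -5) + (1, 0, -1) = (11, -5, -6)
  D2: (10, -5, -5) + (0, 1, -1) = (10, -4, -6)
  D3: (10, -5, -5) + (-1, 1, 0) = (9, -4, -5)
  D4: (10, -5, -5) + (-1, 0, 1) = (9, -5, -4)
  D5: (10, -5, -5) + (0, -1, 1) = (10, -6, -4)

Answer: 11 -6 -5
11 -5 -6
10 -4 -6
9 -4 -5
9 -5 -4
10 -6 -4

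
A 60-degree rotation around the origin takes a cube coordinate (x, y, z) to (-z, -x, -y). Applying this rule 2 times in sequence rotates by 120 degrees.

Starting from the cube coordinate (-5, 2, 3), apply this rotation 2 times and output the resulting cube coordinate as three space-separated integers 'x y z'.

Start: (-5, 2, 3)
Step 1: (-5, 2, 3) -> (-(3), -(-5), -(2)) = (-3, 5, -2)
Step 2: (-3, 5, -2) -> (-(-2), -(-3), -(5)) = (2, 3, -5)

Answer: 2 3 -5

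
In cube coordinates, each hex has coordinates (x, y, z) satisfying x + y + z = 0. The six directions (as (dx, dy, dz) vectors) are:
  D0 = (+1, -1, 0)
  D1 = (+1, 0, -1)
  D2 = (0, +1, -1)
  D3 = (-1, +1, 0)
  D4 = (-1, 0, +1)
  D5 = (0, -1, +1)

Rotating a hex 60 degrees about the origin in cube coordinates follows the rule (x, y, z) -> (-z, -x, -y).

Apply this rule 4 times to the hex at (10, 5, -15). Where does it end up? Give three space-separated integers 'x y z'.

Answer: -15 10 5

Derivation:
Start: (10, 5, -15)
Step 1: (10, 5, -15) -> (-(-15), -(10), -(5)) = (15, -10, -5)
Step 2: (15, -10, -5) -> (-(-5), -(15), -(-10)) = (5, -15, 10)
Step 3: (5, -15, 10) -> (-(10), -(5), -(-15)) = (-10, -5, 15)
Step 4: (-10, -5, 15) -> (-(15), -(-10), -(-5)) = (-15, 10, 5)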